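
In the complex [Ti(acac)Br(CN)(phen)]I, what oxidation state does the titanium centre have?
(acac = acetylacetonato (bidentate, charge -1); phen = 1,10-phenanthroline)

+4

1 iodide outside the brackets (-1 each) → the complex ion is 1+.
Ligand charges: 1×acac = -1; 1×CN = -1; 1×phen neutral; 1×Br = -1; sum -3.
Ti + (-3) = 1+ ⇒ Ti is +4.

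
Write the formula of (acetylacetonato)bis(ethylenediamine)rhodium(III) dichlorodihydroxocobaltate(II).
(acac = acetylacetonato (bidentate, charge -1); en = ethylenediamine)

[Rh(acac)(en)2][CoCl2(OH)2]

Cation [Rh…]: ligand charges -1, Rh(III) ⇒ ion charge 2+.
Anion [Co…]: ligand charges -4, Co(II) ⇒ ion charge 2−.
One 2+ cation balances one 2− anion.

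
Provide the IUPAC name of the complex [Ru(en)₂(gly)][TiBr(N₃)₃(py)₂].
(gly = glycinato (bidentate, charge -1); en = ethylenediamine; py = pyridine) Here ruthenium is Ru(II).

Both ions are complex: the cation is named first with the plain metal name, the anion second with the -ate form; each ion's ligands are alphabetised independently.
Ru is given as +2; the cation's ligand charges sum to -1, so the complex cation is 1+.
A 1:1 salt means the anion carries the equal and opposite charge, 1−.
Anion: ligand charges sum to -4; for the ion to be 1−, Ti = +3.

bis(ethylenediamine)(glycinato)ruthenium(II) triazidobromobis(pyridine)titanate(III)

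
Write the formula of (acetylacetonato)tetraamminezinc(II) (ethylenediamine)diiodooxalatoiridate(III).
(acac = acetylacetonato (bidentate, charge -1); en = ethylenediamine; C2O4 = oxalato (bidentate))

Cation [Zn…]: ligand charges -1, Zn(II) ⇒ ion charge 1+.
Anion [Ir…]: ligand charges -4, Ir(III) ⇒ ion charge 1−.
One 1+ cation balances one 1− anion.

[Zn(acac)(NH3)4][Ir(C2O4)(en)I2]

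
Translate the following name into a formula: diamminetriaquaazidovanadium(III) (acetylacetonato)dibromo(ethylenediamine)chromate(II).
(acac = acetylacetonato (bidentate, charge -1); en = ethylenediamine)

Cation [V…]: ligand charges -1, V(III) ⇒ ion charge 2+.
Anion [Cr…]: ligand charges -3, Cr(II) ⇒ ion charge 1−.

[V(H2O)3(N3)(NH3)2][Cr(acac)Br2(en)]2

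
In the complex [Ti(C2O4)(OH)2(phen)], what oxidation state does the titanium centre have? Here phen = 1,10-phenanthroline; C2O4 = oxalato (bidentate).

No counter-ion: the bracketed complex is neutral.
Ligand charges: 1×phen neutral; 1×C2O4 = -2; 2×OH = -2; sum -4.
Ti + (-4) = 0 ⇒ Ti is +4.

+4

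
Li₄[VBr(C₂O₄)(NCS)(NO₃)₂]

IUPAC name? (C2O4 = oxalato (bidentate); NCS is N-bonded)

lithium bromoisothiocyanatodinitratooxalatovanadate(II)

The 4 lithium counter-ions carry a total charge of +4, so each complex ion is 4−.
Ligand charges: 2×nitrato (-1 each), 1×oxalato (-2 each), 1×isothiocyanato (-1 each), 1×bromo (-1 each); total -6. So V + (-6) = 4−, giving V = +2.
The complex ion is anionic, so vanadium takes the -ate form vanadate(II).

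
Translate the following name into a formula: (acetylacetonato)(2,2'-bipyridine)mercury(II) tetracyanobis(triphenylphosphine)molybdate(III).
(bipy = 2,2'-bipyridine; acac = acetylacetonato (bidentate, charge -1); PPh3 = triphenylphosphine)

[Hg(acac)(bipy)][Mo(CN)4(PPh3)2]

Cation [Hg…]: ligand charges -1, Hg(II) ⇒ ion charge 1+.
Anion [Mo…]: ligand charges -4, Mo(III) ⇒ ion charge 1−.
One 1+ cation balances one 1− anion.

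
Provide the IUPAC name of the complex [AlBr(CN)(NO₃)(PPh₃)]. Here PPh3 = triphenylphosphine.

There is no counter-ion, so the complex is neutral overall.
Ligand charges: 1×cyano (-1 each), 1×nitrato (-1 each), 1×bromo (-1 each), 1×triphenylphosphine (neutral); total -3. So Al + (-3) = 0, giving Al = +3.
Ligands are named alphabetically: bromo before cyano before nitrato before triphenylphosphine.

bromocyanonitrato(triphenylphosphine)aluminium(III)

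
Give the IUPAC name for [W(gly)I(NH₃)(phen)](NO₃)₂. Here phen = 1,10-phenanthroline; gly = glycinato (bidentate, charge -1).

The 2 nitrate counter-ions carry a total charge of -2, so each complex ion is 2+.
Ligand charges: 1×ammine (neutral), 1×iodo (-1 each), 1×1,10-phenanthroline (neutral), 1×glycinato (-1 each); total -2. So W + (-2) = 2+, giving W = +4.
Ligands are named alphabetically: ammine before glycinato before iodo before phenanthroline.

ammine(glycinato)iodo(1,10-phenanthroline)tungsten(IV) nitrate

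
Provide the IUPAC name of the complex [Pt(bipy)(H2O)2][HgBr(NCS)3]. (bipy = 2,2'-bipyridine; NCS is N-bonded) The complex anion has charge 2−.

Both ions are complex: the cation is named first with the plain metal name, the anion second with the -ate form; each ion's ligands are alphabetised independently.
The complex anion is given as 2−; its ligand charges sum to -4, so Hg = +2.
A 1:1 salt means the cation carries the equal and opposite charge, 2+.
Cation: ligand charges sum to 0; for the ion to be 2+, Pt = +2.

diaqua(2,2'-bipyridine)platinum(II) bromotriisothiocyanatomercurate(II)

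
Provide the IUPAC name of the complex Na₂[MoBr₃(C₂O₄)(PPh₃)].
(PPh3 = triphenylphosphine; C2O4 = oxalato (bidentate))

The 2 sodium counter-ions carry a total charge of +2, so each complex ion is 2−.
Ligand charges: 3×bromo (-1 each), 1×triphenylphosphine (neutral), 1×oxalato (-2 each); total -5. So Mo + (-5) = 2−, giving Mo = +3.
Ligands are named alphabetically: bromo before oxalato before triphenylphosphine.
The complex ion is anionic, so molybdenum takes the -ate form molybdate(III).

sodium tribromooxalato(triphenylphosphine)molybdate(III)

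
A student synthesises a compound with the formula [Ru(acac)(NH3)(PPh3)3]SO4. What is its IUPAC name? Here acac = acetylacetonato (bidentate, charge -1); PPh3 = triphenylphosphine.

The 1 sulfate counter-ion carries a total charge of -2, so each complex ion is 2+.
Ligand charges: 1×ammine (neutral), 1×acetylacetonato (-1 each), 3×triphenylphosphine (neutral); total -1. So Ru + (-1) = 2+, giving Ru = +3.
Ligands are named alphabetically: acetylacetonato before ammine before triphenylphosphine.

(acetylacetonato)amminetris(triphenylphosphine)ruthenium(III) sulfate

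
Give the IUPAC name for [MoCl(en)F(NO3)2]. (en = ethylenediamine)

There is no counter-ion, so the complex is neutral overall.
Ligand charges: 1×ethylenediamine (neutral), 2×nitrato (-1 each), 1×fluoro (-1 each), 1×chloro (-1 each); total -4. So Mo + (-4) = 0, giving Mo = +4.
Ligands are named alphabetically: chloro before ethylenediamine before fluoro before nitrato.

chloro(ethylenediamine)fluorodinitratomolybdenum(IV)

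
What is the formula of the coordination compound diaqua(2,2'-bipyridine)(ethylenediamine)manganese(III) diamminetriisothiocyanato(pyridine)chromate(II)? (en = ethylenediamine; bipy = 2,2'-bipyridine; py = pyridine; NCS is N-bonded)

[Mn(bipy)(en)(H2O)2][Cr(NCS)3(NH3)2(py)]3

Cation [Mn…]: ligand charges 0, Mn(III) ⇒ ion charge 3+.
Anion [Cr…]: ligand charges -3, Cr(II) ⇒ ion charge 1−.
One 3+ cation requires 3 of the 1− anion.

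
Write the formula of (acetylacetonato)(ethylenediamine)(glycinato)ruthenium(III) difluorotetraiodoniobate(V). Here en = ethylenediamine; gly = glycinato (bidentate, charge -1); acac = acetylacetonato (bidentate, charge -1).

Cation [Ru…]: ligand charges -2, Ru(III) ⇒ ion charge 1+.
Anion [Nb…]: ligand charges -6, Nb(V) ⇒ ion charge 1−.

[Ru(acac)(en)(gly)][NbF2I4]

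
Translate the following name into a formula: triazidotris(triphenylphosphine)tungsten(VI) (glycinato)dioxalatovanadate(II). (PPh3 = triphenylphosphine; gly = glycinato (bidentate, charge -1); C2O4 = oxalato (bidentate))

[W(N3)3(PPh3)3][V(C2O4)2(gly)]

Cation [W…]: ligand charges -3, W(VI) ⇒ ion charge 3+.
Anion [V…]: ligand charges -5, V(II) ⇒ ion charge 3−.
One 3+ cation balances one 3− anion.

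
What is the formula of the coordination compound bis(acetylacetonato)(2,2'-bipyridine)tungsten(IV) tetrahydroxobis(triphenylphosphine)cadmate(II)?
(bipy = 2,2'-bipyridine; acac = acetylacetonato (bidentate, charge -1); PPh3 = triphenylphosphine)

[W(acac)2(bipy)][Cd(OH)4(PPh3)2]

Cation [W…]: ligand charges -2, W(IV) ⇒ ion charge 2+.
Anion [Cd…]: ligand charges -4, Cd(II) ⇒ ion charge 2−.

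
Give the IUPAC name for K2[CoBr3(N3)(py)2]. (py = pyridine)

The 2 potassium counter-ions carry a total charge of +2, so each complex ion is 2−.
Ligand charges: 1×azido (-1 each), 2×pyridine (neutral), 3×bromo (-1 each); total -4. So Co + (-4) = 2−, giving Co = +2.
Ligands are named alphabetically: azido before bromo before pyridine.
The complex ion is anionic, so cobalt takes the -ate form cobaltate(II).

potassium azidotribromobis(pyridine)cobaltate(II)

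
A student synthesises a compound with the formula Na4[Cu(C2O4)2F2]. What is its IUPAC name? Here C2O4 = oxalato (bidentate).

sodium difluorodioxalatocuprate(II)

The 4 sodium counter-ions carry a total charge of +4, so each complex ion is 4−.
Ligand charges: 2×oxalato (-2 each), 2×fluoro (-1 each); total -6. So Cu + (-6) = 4−, giving Cu = +2.
Ligands are named alphabetically: fluoro before oxalato.
The complex ion is anionic, so copper takes the -ate form cuprate(II).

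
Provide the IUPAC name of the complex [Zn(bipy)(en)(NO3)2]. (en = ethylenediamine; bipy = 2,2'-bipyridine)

(2,2'-bipyridine)(ethylenediamine)dinitratozinc(II)

There is no counter-ion, so the complex is neutral overall.
Ligand charges: 1×ethylenediamine (neutral), 1×2,2'-bipyridine (neutral), 2×nitrato (-1 each); total -2. So Zn + (-2) = 0, giving Zn = +2.
Ligands are named alphabetically: bipyridine before ethylenediamine before nitrato.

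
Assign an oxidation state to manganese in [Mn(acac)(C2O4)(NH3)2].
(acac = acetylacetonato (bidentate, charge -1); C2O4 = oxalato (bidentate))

+3

No counter-ion: the bracketed complex is neutral.
Ligand charges: 1×acac = -1; 2×NH3 neutral; 1×C2O4 = -2; sum -3.
Mn + (-3) = 0 ⇒ Mn is +3.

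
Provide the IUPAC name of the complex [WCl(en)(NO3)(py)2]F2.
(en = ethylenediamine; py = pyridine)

The 2 fluoride counter-ions carry a total charge of -2, so each complex ion is 2+.
Ligand charges: 1×ethylenediamine (neutral), 1×chloro (-1 each), 2×pyridine (neutral), 1×nitrato (-1 each); total -2. So W + (-2) = 2+, giving W = +4.
Ligands are named alphabetically: chloro before ethylenediamine before nitrato before pyridine.

chloro(ethylenediamine)nitratobis(pyridine)tungsten(IV) fluoride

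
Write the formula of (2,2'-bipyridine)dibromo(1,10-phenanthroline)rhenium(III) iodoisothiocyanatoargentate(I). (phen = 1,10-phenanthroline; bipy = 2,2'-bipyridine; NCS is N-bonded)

Cation [Re…]: ligand charges -2, Re(III) ⇒ ion charge 1+.
Anion [Ag…]: ligand charges -2, Ag(I) ⇒ ion charge 1−.
One 1+ cation balances one 1− anion.

[Re(bipy)Br2(phen)][AgI(NCS)]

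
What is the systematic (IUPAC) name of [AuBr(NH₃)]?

There is no counter-ion, so the complex is neutral overall.
Ligand charges: 1×bromo (-1 each), 1×ammine (neutral); total -1. So Au + (-1) = 0, giving Au = +1.
Ligands are named alphabetically: ammine before bromo.

amminebromogold(I)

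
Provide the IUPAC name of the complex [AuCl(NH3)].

There is no counter-ion, so the complex is neutral overall.
Ligand charges: 1×ammine (neutral), 1×chloro (-1 each); total -1. So Au + (-1) = 0, giving Au = +1.
Ligands are named alphabetically: ammine before chloro.

amminechlorogold(I)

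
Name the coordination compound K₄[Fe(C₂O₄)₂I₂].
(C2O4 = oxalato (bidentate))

The 4 potassium counter-ions carry a total charge of +4, so each complex ion is 4−.
Ligand charges: 2×oxalato (-2 each), 2×iodo (-1 each); total -6. So Fe + (-6) = 4−, giving Fe = +2.
Ligands are named alphabetically: iodo before oxalato.
The complex ion is anionic, so iron takes the -ate form ferrate(II).

potassium diiododioxalatoferrate(II)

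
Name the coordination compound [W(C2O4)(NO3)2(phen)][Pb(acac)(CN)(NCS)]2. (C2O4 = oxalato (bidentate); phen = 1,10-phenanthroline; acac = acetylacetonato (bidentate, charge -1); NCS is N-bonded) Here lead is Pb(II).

Pb is given as +2; the anion's ligand charges sum to -3, so the complex anion is 1−.
With 2 anions per cation, the cation must be 2×1 = 2+.
Cation: ligand charges sum to -4; for the ion to be 2+, W = +6.

dinitratooxalato(1,10-phenanthroline)tungsten(VI) (acetylacetonato)cyanoisothiocyanatoplumbate(II)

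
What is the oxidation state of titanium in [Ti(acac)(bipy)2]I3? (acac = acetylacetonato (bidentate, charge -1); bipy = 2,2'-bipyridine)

+4

3 iodide outside the brackets (-1 each) → the complex ion is 3+.
Ligand charges: 1×acac = -1; 2×bipy neutral; sum -1.
Ti + (-1) = 3+ ⇒ Ti is +4.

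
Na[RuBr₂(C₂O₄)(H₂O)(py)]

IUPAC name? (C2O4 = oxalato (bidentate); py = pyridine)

The 1 sodium counter-ion carries a total charge of +1, so each complex ion is 1−.
Ligand charges: 1×oxalato (-2 each), 2×bromo (-1 each), 1×pyridine (neutral), 1×aqua (neutral); total -4. So Ru + (-4) = 1−, giving Ru = +3.
Ligands are named alphabetically: aqua before bromo before oxalato before pyridine.
The complex ion is anionic, so ruthenium takes the -ate form ruthenate(III).

sodium aquadibromooxalato(pyridine)ruthenate(III)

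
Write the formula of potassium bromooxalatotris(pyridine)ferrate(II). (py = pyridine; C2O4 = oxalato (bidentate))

Ligands: 1 bromo (Br, -1), 3 pyridine (py, neutral), 1 oxalato (C2O4, -2). Ligand charge sum = -3.
With Fe in oxidation state +2, the complex ion is [Fe...]^1−.
Charge balance with potassium (+1) requires 1 complex ion per 1 potassium.

K[FeBr(C2O4)(py)3]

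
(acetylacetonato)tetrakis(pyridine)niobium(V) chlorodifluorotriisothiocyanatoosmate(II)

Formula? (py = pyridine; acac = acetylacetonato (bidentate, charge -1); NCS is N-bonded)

[Nb(acac)(py)4][OsClF2(NCS)3]

Cation [Nb…]: ligand charges -1, Nb(V) ⇒ ion charge 4+.
Anion [Os…]: ligand charges -6, Os(II) ⇒ ion charge 4−.
One 4+ cation balances one 4− anion.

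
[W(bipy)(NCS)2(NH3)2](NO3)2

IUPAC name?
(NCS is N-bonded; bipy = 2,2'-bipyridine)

diammine(2,2'-bipyridine)diisothiocyanatotungsten(IV) nitrate

The 2 nitrate counter-ions carry a total charge of -2, so each complex ion is 2+.
Ligand charges: 2×isothiocyanato (-1 each), 2×ammine (neutral), 1×2,2'-bipyridine (neutral); total -2. So W + (-2) = 2+, giving W = +4.
Ligands are named alphabetically: ammine before bipyridine before isothiocyanato.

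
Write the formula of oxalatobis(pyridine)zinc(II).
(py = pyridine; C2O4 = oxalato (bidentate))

[Zn(C2O4)(py)2]

Ligands: 2 pyridine (py, neutral), 1 oxalato (C2O4, -2). Ligand charge sum = -2.
With Zn in oxidation state +2, the complex ion is [Zn...].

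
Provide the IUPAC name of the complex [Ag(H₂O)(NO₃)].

aquanitratosilver(I)

There is no counter-ion, so the complex is neutral overall.
Ligand charges: 1×nitrato (-1 each), 1×aqua (neutral); total -1. So Ag + (-1) = 0, giving Ag = +1.
Ligands are named alphabetically: aqua before nitrato.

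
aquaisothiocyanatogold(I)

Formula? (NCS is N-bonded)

Ligands: 1 isothiocyanato (NCS, -1), 1 aqua (H2O, neutral). Ligand charge sum = -1.
With Au in oxidation state +1, the complex ion is [Au...].

[Au(H2O)(NCS)]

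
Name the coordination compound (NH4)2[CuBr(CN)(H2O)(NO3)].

ammonium aquabromocyanonitratocuprate(I)

The 2 ammonium counter-ions carry a total charge of +2, so each complex ion is 2−.
Ligand charges: 1×bromo (-1 each), 1×aqua (neutral), 1×nitrato (-1 each), 1×cyano (-1 each); total -3. So Cu + (-3) = 2−, giving Cu = +1.
The complex ion is anionic, so copper takes the -ate form cuprate(I).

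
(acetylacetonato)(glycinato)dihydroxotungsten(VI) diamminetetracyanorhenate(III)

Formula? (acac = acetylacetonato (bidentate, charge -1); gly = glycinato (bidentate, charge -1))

Cation [W…]: ligand charges -4, W(VI) ⇒ ion charge 2+.
Anion [Re…]: ligand charges -4, Re(III) ⇒ ion charge 1−.

[W(acac)(gly)(OH)2][Re(CN)4(NH3)2]2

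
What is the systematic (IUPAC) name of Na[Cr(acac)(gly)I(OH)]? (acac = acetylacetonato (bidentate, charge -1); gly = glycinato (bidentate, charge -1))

The 1 sodium counter-ion carries a total charge of +1, so each complex ion is 1−.
Ligand charges: 1×acetylacetonato (-1 each), 1×iodo (-1 each), 1×glycinato (-1 each), 1×hydroxo (-1 each); total -4. So Cr + (-4) = 1−, giving Cr = +3.
The complex ion is anionic, so chromium takes the -ate form chromate(III).

sodium (acetylacetonato)(glycinato)hydroxoiodochromate(III)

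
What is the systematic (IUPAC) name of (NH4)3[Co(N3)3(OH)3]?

ammonium triazidotrihydroxocobaltate(III)

The 3 ammonium counter-ions carry a total charge of +3, so each complex ion is 3−.
Ligand charges: 3×hydroxo (-1 each), 3×azido (-1 each); total -6. So Co + (-6) = 3−, giving Co = +3.
The complex ion is anionic, so cobalt takes the -ate form cobaltate(III).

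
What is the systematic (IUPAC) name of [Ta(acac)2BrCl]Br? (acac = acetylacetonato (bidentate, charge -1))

bis(acetylacetonato)bromochlorotantalum(V) bromide

The 1 bromide counter-ion carries a total charge of -1, so each complex ion is 1+.
Ligand charges: 1×chloro (-1 each), 1×bromo (-1 each), 2×acetylacetonato (-1 each); total -4. So Ta + (-4) = 1+, giving Ta = +5.
Ligands are named alphabetically: acetylacetonato before bromo before chloro.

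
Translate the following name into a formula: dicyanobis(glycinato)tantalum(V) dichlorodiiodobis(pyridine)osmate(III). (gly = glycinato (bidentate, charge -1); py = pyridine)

[Ta(CN)2(gly)2][OsCl2I2(py)2]

Cation [Ta…]: ligand charges -4, Ta(V) ⇒ ion charge 1+.
Anion [Os…]: ligand charges -4, Os(III) ⇒ ion charge 1−.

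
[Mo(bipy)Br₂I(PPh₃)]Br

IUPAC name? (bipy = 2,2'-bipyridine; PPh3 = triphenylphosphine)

(2,2'-bipyridine)dibromoiodo(triphenylphosphine)molybdenum(IV) bromide

The 1 bromide counter-ion carries a total charge of -1, so each complex ion is 1+.
Ligand charges: 2×bromo (-1 each), 1×2,2'-bipyridine (neutral), 1×iodo (-1 each), 1×triphenylphosphine (neutral); total -3. So Mo + (-3) = 1+, giving Mo = +4.
Ligands are named alphabetically: bipyridine before bromo before iodo before triphenylphosphine.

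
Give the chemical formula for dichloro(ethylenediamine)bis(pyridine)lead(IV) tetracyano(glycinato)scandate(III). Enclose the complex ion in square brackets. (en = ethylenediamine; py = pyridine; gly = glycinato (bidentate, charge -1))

[PbCl2(en)(py)2][Sc(CN)4(gly)]

Cation [Pb…]: ligand charges -2, Pb(IV) ⇒ ion charge 2+.
Anion [Sc…]: ligand charges -5, Sc(III) ⇒ ion charge 2−.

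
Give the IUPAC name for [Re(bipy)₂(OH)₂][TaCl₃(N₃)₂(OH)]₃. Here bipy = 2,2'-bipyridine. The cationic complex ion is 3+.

Both ions are complex: the cation is named first with the plain metal name, the anion second with the -ate form; each ion's ligands are alphabetised independently.
The complex cation is given as 3+; its ligand charges sum to -2, so Re = +5.
With 3 anions per cation, each anion must be 3/3 = 1−.
Anion: ligand charges sum to -6; for the ion to be 1−, Ta = +5.

bis(2,2'-bipyridine)dihydroxorhenium(V) diazidotrichlorohydroxotantalate(V)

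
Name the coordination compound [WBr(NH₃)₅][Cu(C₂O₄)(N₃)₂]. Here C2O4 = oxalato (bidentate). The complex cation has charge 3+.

pentaamminebromotungsten(IV) diazidooxalatocuprate(I)

The complex cation is given as 3+; its ligand charges sum to -1, so W = +4.
A 1:1 salt means the anion carries the equal and opposite charge, 3−.
Anion: ligand charges sum to -4; for the ion to be 3−, Cu = +1.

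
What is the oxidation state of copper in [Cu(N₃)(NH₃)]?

No counter-ion: the bracketed complex is neutral.
Ligand charges: 1×N3 = -1; 1×NH3 neutral; sum -1.
Cu + (-1) = 0 ⇒ Cu is +1.

+1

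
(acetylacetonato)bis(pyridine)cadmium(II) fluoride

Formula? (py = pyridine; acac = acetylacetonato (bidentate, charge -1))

Ligands: 2 pyridine (py, neutral), 1 acetylacetonato (acac, -1). Ligand charge sum = -1.
Charge balance with fluoride (-1) requires 1 complex ion per 1 fluoride.

[Cd(acac)(py)2]F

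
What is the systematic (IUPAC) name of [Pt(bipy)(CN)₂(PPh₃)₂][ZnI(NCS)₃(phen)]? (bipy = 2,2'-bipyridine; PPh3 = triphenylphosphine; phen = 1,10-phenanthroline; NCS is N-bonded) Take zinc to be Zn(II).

Zn is given as +2; the anion's ligand charges sum to -4, so the complex anion is 2−.
A 1:1 salt means the cation carries the equal and opposite charge, 2+.
Cation: ligand charges sum to -2; for the ion to be 2+, Pt = +4.

(2,2'-bipyridine)dicyanobis(triphenylphosphine)platinum(IV) iodotriisothiocyanato(1,10-phenanthroline)zincate(II)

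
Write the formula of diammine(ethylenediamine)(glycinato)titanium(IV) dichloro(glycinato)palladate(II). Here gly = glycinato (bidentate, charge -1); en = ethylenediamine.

Cation [Ti…]: ligand charges -1, Ti(IV) ⇒ ion charge 3+.
Anion [Pd…]: ligand charges -3, Pd(II) ⇒ ion charge 1−.

[Ti(en)(gly)(NH3)2][PdCl2(gly)]3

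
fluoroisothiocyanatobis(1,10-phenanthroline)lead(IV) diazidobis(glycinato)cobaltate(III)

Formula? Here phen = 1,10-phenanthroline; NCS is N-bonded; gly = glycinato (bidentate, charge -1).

[PbF(NCS)(phen)2][Co(gly)2(N3)2]2

Cation [Pb…]: ligand charges -2, Pb(IV) ⇒ ion charge 2+.
Anion [Co…]: ligand charges -4, Co(III) ⇒ ion charge 1−.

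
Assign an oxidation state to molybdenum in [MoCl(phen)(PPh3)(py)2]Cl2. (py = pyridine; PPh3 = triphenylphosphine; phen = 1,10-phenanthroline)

2 chloride outside the brackets (-1 each) → the complex ion is 2+.
Ligand charges: 1×Cl = -1; 2×py neutral; 1×PPh3 neutral; 1×phen neutral; sum -1.
Mo + (-1) = 2+ ⇒ Mo is +3.

+3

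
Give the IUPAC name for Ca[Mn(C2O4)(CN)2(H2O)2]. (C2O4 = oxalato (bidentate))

calcium diaquadicyanooxalatomanganate(II)

The 1 calcium counter-ion carries a total charge of +2, so each complex ion is 2−.
Ligand charges: 2×aqua (neutral), 1×oxalato (-2 each), 2×cyano (-1 each); total -4. So Mn + (-4) = 2−, giving Mn = +2.
The complex ion is anionic, so manganese takes the -ate form manganate(II).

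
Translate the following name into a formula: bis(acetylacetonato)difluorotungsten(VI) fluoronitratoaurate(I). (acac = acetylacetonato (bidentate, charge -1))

[W(acac)2F2][AuF(NO3)]2

Cation [W…]: ligand charges -4, W(VI) ⇒ ion charge 2+.
Anion [Au…]: ligand charges -2, Au(I) ⇒ ion charge 1−.
One 2+ cation requires 2 of the 1− anion.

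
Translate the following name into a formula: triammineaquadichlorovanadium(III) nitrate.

[VCl2(H2O)(NH3)3]NO3

Ligands: 3 ammine (NH3, neutral), 2 chloro (Cl, -1), 1 aqua (H2O, neutral). Ligand charge sum = -2.
Charge balance with nitrate (-1) requires 1 complex ion per 1 nitrate.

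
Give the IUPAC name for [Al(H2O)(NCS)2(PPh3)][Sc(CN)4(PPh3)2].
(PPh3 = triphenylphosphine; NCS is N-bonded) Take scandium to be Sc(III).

aquadiisothiocyanato(triphenylphosphine)aluminium(III) tetracyanobis(triphenylphosphine)scandate(III)

Both ions are complex: the cation is named first with the plain metal name, the anion second with the -ate form; each ion's ligands are alphabetised independently.
Sc is given as +3; the anion's ligand charges sum to -4, so the complex anion is 1−.
A 1:1 salt means the cation carries the equal and opposite charge, 1+.
Cation: ligand charges sum to -2; for the ion to be 1+, Al = +3.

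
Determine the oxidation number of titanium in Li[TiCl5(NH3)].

+4

1 lithium outside the brackets (+1 each) → the complex ion is 1−.
Ligand charges: 1×NH3 neutral; 5×Cl = -5; sum -5.
Ti + (-5) = 1− ⇒ Ti is +4.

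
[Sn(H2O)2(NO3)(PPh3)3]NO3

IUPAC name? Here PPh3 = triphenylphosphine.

diaquanitratotris(triphenylphosphine)tin(II) nitrate

The 1 nitrate counter-ion carries a total charge of -1, so each complex ion is 1+.
Ligand charges: 2×aqua (neutral), 3×triphenylphosphine (neutral), 1×nitrato (-1 each); total -1. So Sn + (-1) = 1+, giving Sn = +2.
Ligands are named alphabetically: aqua before nitrato before triphenylphosphine.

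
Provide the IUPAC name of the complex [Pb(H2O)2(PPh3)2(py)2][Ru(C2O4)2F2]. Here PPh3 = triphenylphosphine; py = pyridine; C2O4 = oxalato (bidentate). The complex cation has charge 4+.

diaquabis(pyridine)bis(triphenylphosphine)lead(IV) difluorodioxalatoruthenate(II)

The complex cation is given as 4+; its ligand charges sum to 0, so Pb = +4.
A 1:1 salt means the anion carries the equal and opposite charge, 4−.
Anion: ligand charges sum to -6; for the ion to be 4−, Ru = +2.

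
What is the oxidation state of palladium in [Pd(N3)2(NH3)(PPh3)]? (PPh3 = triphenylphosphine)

+2

No counter-ion: the bracketed complex is neutral.
Ligand charges: 1×NH3 neutral; 1×PPh3 neutral; 2×N3 = -2; sum -2.
Pd + (-2) = 0 ⇒ Pd is +2.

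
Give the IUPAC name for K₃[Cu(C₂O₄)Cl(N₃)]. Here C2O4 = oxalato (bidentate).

The 3 potassium counter-ions carry a total charge of +3, so each complex ion is 3−.
Ligand charges: 1×azido (-1 each), 1×oxalato (-2 each), 1×chloro (-1 each); total -4. So Cu + (-4) = 3−, giving Cu = +1.
The complex ion is anionic, so copper takes the -ate form cuprate(I).

potassium azidochlorooxalatocuprate(I)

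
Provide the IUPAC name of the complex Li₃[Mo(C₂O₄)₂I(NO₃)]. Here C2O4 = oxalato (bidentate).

lithium iodonitratodioxalatomolybdate(III)

The 3 lithium counter-ions carry a total charge of +3, so each complex ion is 3−.
Ligand charges: 2×oxalato (-2 each), 1×nitrato (-1 each), 1×iodo (-1 each); total -6. So Mo + (-6) = 3−, giving Mo = +3.
The complex ion is anionic, so molybdenum takes the -ate form molybdate(III).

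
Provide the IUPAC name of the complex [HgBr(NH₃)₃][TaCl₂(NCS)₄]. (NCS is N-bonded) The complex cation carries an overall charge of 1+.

triamminebromomercury(II) dichlorotetraisothiocyanatotantalate(V)

Both ions are complex: the cation is named first with the plain metal name, the anion second with the -ate form; each ion's ligands are alphabetised independently.
The complex cation is given as 1+; its ligand charges sum to -1, so Hg = +2.
A 1:1 salt means the anion carries the equal and opposite charge, 1−.
Anion: ligand charges sum to -6; for the ion to be 1−, Ta = +5.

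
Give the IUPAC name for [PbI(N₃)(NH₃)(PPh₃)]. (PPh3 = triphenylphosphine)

There is no counter-ion, so the complex is neutral overall.
Ligand charges: 1×azido (-1 each), 1×ammine (neutral), 1×triphenylphosphine (neutral), 1×iodo (-1 each); total -2. So Pb + (-2) = 0, giving Pb = +2.
Ligands are named alphabetically: ammine before azido before iodo before triphenylphosphine.

ammineazidoiodo(triphenylphosphine)lead(II)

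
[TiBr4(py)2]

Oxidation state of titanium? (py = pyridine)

No counter-ion: the bracketed complex is neutral.
Ligand charges: 4×Br = -4; 2×py neutral; sum -4.
Ti + (-4) = 0 ⇒ Ti is +4.

+4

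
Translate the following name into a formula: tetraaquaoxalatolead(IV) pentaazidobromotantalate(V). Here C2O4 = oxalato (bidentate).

[Pb(C2O4)(H2O)4][TaBr(N3)5]2

Cation [Pb…]: ligand charges -2, Pb(IV) ⇒ ion charge 2+.
Anion [Ta…]: ligand charges -6, Ta(V) ⇒ ion charge 1−.
One 2+ cation requires 2 of the 1− anion.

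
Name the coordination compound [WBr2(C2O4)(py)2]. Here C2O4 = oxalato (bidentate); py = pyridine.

dibromooxalatobis(pyridine)tungsten(IV)

There is no counter-ion, so the complex is neutral overall.
Ligand charges: 2×bromo (-1 each), 1×oxalato (-2 each), 2×pyridine (neutral); total -4. So W + (-4) = 0, giving W = +4.
Ligands are named alphabetically: bromo before oxalato before pyridine.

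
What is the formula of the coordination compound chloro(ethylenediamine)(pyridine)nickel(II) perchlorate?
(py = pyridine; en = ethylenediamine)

[NiCl(en)(py)]ClO4

Ligands: 1 chloro (Cl, -1), 1 pyridine (py, neutral), 1 ethylenediamine (en, neutral). Ligand charge sum = -1.
Charge balance with perchlorate (-1) requires 1 complex ion per 1 perchlorate.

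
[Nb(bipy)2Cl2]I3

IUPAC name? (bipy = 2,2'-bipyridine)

bis(2,2'-bipyridine)dichloroniobium(V) iodide

The 3 iodide counter-ions carry a total charge of -3, so each complex ion is 3+.
Ligand charges: 2×chloro (-1 each), 2×2,2'-bipyridine (neutral); total -2. So Nb + (-2) = 3+, giving Nb = +5.
Ligands are named alphabetically: bipyridine before chloro.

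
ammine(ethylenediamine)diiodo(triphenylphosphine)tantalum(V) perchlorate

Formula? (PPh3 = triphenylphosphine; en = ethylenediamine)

[Ta(en)I2(NH3)(PPh3)](ClO4)3

Ligands: 1 triphenylphosphine (PPh3, neutral), 1 ammine (NH3, neutral), 2 iodo (I, -1), 1 ethylenediamine (en, neutral). Ligand charge sum = -2.
Charge balance with perchlorate (-1) requires 1 complex ion per 3 perchlorate.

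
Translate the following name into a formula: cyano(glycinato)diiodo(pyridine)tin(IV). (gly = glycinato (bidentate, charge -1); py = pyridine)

[Sn(CN)(gly)I2(py)]

Ligands: 2 iodo (I, -1), 1 glycinato (gly, -1), 1 pyridine (py, neutral), 1 cyano (CN, -1). Ligand charge sum = -4.
With Sn in oxidation state +4, the complex ion is [Sn...].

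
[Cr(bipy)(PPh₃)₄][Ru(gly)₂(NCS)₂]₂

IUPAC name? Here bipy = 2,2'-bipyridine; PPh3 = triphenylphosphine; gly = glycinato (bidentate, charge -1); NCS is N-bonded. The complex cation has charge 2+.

The complex cation is given as 2+; its ligand charges sum to 0, so Cr = +2.
With 2 anions per cation, each anion must be 2/2 = 1−.
Anion: ligand charges sum to -4; for the ion to be 1−, Ru = +3.

(2,2'-bipyridine)tetrakis(triphenylphosphine)chromium(II) bis(glycinato)diisothiocyanatoruthenate(III)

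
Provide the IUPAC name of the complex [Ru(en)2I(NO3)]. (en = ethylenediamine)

bis(ethylenediamine)iodonitratoruthenium(II)

There is no counter-ion, so the complex is neutral overall.
Ligand charges: 1×iodo (-1 each), 2×ethylenediamine (neutral), 1×nitrato (-1 each); total -2. So Ru + (-2) = 0, giving Ru = +2.
Ligands are named alphabetically: ethylenediamine before iodo before nitrato.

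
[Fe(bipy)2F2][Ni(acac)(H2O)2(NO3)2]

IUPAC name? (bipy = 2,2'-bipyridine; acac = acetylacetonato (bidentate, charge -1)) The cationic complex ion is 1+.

Both ions are complex: the cation is named first with the plain metal name, the anion second with the -ate form; each ion's ligands are alphabetised independently.
The complex cation is given as 1+; its ligand charges sum to -2, so Fe = +3.
A 1:1 salt means the anion carries the equal and opposite charge, 1−.
Anion: ligand charges sum to -3; for the ion to be 1−, Ni = +2.

bis(2,2'-bipyridine)difluoroiron(III) (acetylacetonato)diaquadinitratonickelate(II)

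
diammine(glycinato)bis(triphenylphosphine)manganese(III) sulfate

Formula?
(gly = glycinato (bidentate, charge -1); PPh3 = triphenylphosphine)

[Mn(gly)(NH3)2(PPh3)2]SO4

Ligands: 1 glycinato (gly, -1), 2 ammine (NH3, neutral), 2 triphenylphosphine (PPh3, neutral). Ligand charge sum = -1.
With Mn in oxidation state +3, the complex ion is [Mn...]^2+.
Charge balance with sulfate (-2) requires 1 complex ion per 1 sulfate.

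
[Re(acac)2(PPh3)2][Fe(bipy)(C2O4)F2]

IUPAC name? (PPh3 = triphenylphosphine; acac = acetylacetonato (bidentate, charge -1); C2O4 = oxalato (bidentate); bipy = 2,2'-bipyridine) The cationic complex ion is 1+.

The complex cation is given as 1+; its ligand charges sum to -2, so Re = +3.
A 1:1 salt means the anion carries the equal and opposite charge, 1−.
Anion: ligand charges sum to -4; for the ion to be 1−, Fe = +3.

bis(acetylacetonato)bis(triphenylphosphine)rhenium(III) (2,2'-bipyridine)difluorooxalatoferrate(III)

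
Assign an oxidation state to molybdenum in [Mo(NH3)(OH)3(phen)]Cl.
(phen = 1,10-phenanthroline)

1 chloride outside the brackets (-1 each) → the complex ion is 1+.
Ligand charges: 1×phen neutral; 1×NH3 neutral; 3×OH = -3; sum -3.
Mo + (-3) = 1+ ⇒ Mo is +4.

+4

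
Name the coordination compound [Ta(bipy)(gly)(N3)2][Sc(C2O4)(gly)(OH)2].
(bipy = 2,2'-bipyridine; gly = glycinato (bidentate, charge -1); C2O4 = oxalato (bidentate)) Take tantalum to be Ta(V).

diazido(2,2'-bipyridine)(glycinato)tantalum(V) (glycinato)dihydroxooxalatoscandate(III)

Ta is given as +5; the cation's ligand charges sum to -3, so the complex cation is 2+.
A 1:1 salt means the anion carries the equal and opposite charge, 2−.
Anion: ligand charges sum to -5; for the ion to be 2−, Sc = +3.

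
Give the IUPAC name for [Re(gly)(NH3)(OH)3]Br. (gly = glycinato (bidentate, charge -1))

ammine(glycinato)trihydroxorhenium(V) bromide

The 1 bromide counter-ion carries a total charge of -1, so each complex ion is 1+.
Ligand charges: 3×hydroxo (-1 each), 1×ammine (neutral), 1×glycinato (-1 each); total -4. So Re + (-4) = 1+, giving Re = +5.
Ligands are named alphabetically: ammine before glycinato before hydroxo.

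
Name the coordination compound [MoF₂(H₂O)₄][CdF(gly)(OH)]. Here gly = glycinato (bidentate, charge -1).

tetraaquadifluoromolybdenum(III) fluoro(glycinato)hydroxocadmate(II)

Cadmium is always +2 in its complexes; the anion's ligand charges sum to -3, so the complex anion is 1−.
A 1:1 salt means the cation carries the equal and opposite charge, 1+.
Cation: ligand charges sum to -2; for the ion to be 1+, Mo = +3.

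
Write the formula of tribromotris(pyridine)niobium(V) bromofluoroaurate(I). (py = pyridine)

[NbBr3(py)3][AuBrF]2

Cation [Nb…]: ligand charges -3, Nb(V) ⇒ ion charge 2+.
Anion [Au…]: ligand charges -2, Au(I) ⇒ ion charge 1−.
One 2+ cation requires 2 of the 1− anion.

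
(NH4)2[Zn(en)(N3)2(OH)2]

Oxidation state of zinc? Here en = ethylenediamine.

+2

2 ammonium outside the brackets (+1 each) → the complex ion is 2−.
Ligand charges: 2×N3 = -2; 1×en neutral; 2×OH = -2; sum -4.
Zn + (-4) = 2− ⇒ Zn is +2.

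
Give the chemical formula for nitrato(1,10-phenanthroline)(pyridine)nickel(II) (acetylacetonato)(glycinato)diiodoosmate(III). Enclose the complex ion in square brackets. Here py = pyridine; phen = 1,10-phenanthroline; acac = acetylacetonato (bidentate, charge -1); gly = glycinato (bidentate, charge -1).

Cation [Ni…]: ligand charges -1, Ni(II) ⇒ ion charge 1+.
Anion [Os…]: ligand charges -4, Os(III) ⇒ ion charge 1−.
One 1+ cation balances one 1− anion.

[Ni(NO3)(phen)(py)][Os(acac)(gly)I2]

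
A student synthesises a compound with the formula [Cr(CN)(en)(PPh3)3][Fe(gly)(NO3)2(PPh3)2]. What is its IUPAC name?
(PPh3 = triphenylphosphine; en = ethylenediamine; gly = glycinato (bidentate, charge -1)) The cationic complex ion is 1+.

cyano(ethylenediamine)tris(triphenylphosphine)chromium(II) (glycinato)dinitratobis(triphenylphosphine)ferrate(II)

The complex cation is given as 1+; its ligand charges sum to -1, so Cr = +2.
A 1:1 salt means the anion carries the equal and opposite charge, 1−.
Anion: ligand charges sum to -3; for the ion to be 1−, Fe = +2.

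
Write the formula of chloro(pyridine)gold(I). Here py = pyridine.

Ligands: 1 pyridine (py, neutral), 1 chloro (Cl, -1). Ligand charge sum = -1.
With Au in oxidation state +1, the complex ion is [Au...].

[AuCl(py)]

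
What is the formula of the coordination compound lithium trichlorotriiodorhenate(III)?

Li3[ReCl3I3]

Ligands: 3 iodo (I, -1), 3 chloro (Cl, -1). Ligand charge sum = -6.
Charge balance with lithium (+1) requires 1 complex ion per 3 lithium.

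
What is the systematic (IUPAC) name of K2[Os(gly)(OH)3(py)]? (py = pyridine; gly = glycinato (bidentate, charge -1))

The 2 potassium counter-ions carry a total charge of +2, so each complex ion is 2−.
Ligand charges: 1×pyridine (neutral), 1×glycinato (-1 each), 3×hydroxo (-1 each); total -4. So Os + (-4) = 2−, giving Os = +2.
Ligands are named alphabetically: glycinato before hydroxo before pyridine.
The complex ion is anionic, so osmium takes the -ate form osmate(II).

potassium (glycinato)trihydroxo(pyridine)osmate(II)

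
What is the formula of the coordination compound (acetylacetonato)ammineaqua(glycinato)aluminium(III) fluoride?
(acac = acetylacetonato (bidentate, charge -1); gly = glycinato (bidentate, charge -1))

[Al(acac)(gly)(H2O)(NH3)]F

Ligands: 1 aqua (H2O, neutral), 1 acetylacetonato (acac, -1), 1 ammine (NH3, neutral), 1 glycinato (gly, -1). Ligand charge sum = -2.
With Al in oxidation state +3, the complex ion is [Al...]^1+.
Charge balance with fluoride (-1) requires 1 complex ion per 1 fluoride.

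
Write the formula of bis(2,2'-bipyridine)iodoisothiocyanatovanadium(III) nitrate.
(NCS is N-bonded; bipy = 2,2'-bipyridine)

[V(bipy)2I(NCS)]NO3

Ligands: 1 isothiocyanato (NCS, -1), 2 2,2'-bipyridine (bipy, neutral), 1 iodo (I, -1). Ligand charge sum = -2.
With V in oxidation state +3, the complex ion is [V...]^1+.
Charge balance with nitrate (-1) requires 1 complex ion per 1 nitrate.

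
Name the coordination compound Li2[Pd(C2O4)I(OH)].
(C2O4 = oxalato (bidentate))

The 2 lithium counter-ions carry a total charge of +2, so each complex ion is 2−.
Ligand charges: 1×hydroxo (-1 each), 1×oxalato (-2 each), 1×iodo (-1 each); total -4. So Pd + (-4) = 2−, giving Pd = +2.
Ligands are named alphabetically: hydroxo before iodo before oxalato.
The complex ion is anionic, so palladium takes the -ate form palladate(II).

lithium hydroxoiodooxalatopalladate(II)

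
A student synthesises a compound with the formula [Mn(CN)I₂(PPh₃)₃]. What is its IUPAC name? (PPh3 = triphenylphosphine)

cyanodiiodotris(triphenylphosphine)manganese(III)

There is no counter-ion, so the complex is neutral overall.
Ligand charges: 1×cyano (-1 each), 2×iodo (-1 each), 3×triphenylphosphine (neutral); total -3. So Mn + (-3) = 0, giving Mn = +3.
Ligands are named alphabetically: cyano before iodo before triphenylphosphine.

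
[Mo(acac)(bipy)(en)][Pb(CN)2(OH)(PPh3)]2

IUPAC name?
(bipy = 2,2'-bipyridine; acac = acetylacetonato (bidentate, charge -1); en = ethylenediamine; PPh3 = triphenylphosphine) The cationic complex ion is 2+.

(acetylacetonato)(2,2'-bipyridine)(ethylenediamine)molybdenum(III) dicyanohydroxo(triphenylphosphine)plumbate(II)

The complex cation is given as 2+; its ligand charges sum to -1, so Mo = +3.
With 2 anions per cation, each anion must be 2/2 = 1−.
Anion: ligand charges sum to -3; for the ion to be 1−, Pb = +2.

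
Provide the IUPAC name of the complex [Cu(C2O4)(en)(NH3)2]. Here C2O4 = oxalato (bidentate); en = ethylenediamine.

There is no counter-ion, so the complex is neutral overall.
Ligand charges: 1×oxalato (-2 each), 1×ethylenediamine (neutral), 2×ammine (neutral); total -2. So Cu + (-2) = 0, giving Cu = +2.
Ligands are named alphabetically: ammine before ethylenediamine before oxalato.

diammine(ethylenediamine)oxalatocopper(II)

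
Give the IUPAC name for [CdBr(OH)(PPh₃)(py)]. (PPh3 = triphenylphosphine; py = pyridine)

bromohydroxo(pyridine)(triphenylphosphine)cadmium(II)

There is no counter-ion, so the complex is neutral overall.
Ligand charges: 1×triphenylphosphine (neutral), 1×hydroxo (-1 each), 1×pyridine (neutral), 1×bromo (-1 each); total -2. So Cd + (-2) = 0, giving Cd = +2.
Ligands are named alphabetically: bromo before hydroxo before pyridine before triphenylphosphine.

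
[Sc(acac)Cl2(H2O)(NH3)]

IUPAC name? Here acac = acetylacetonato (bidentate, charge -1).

There is no counter-ion, so the complex is neutral overall.
Ligand charges: 2×chloro (-1 each), 1×ammine (neutral), 1×aqua (neutral), 1×acetylacetonato (-1 each); total -3. So Sc + (-3) = 0, giving Sc = +3.
Ligands are named alphabetically: acetylacetonato before ammine before aqua before chloro.

(acetylacetonato)ammineaquadichloroscandium(III)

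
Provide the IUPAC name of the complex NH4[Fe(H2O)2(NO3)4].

ammonium diaquatetranitratoferrate(III)

The 1 ammonium counter-ion carries a total charge of +1, so each complex ion is 1−.
Ligand charges: 2×aqua (neutral), 4×nitrato (-1 each); total -4. So Fe + (-4) = 1−, giving Fe = +3.
Ligands are named alphabetically: aqua before nitrato.
The complex ion is anionic, so iron takes the -ate form ferrate(III).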